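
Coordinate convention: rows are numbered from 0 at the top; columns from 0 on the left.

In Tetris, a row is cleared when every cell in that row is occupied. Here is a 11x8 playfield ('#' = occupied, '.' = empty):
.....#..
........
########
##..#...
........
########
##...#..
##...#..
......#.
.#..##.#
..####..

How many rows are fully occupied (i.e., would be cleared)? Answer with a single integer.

Answer: 2

Derivation:
Check each row:
  row 0: 7 empty cells -> not full
  row 1: 8 empty cells -> not full
  row 2: 0 empty cells -> FULL (clear)
  row 3: 5 empty cells -> not full
  row 4: 8 empty cells -> not full
  row 5: 0 empty cells -> FULL (clear)
  row 6: 5 empty cells -> not full
  row 7: 5 empty cells -> not full
  row 8: 7 empty cells -> not full
  row 9: 4 empty cells -> not full
  row 10: 4 empty cells -> not full
Total rows cleared: 2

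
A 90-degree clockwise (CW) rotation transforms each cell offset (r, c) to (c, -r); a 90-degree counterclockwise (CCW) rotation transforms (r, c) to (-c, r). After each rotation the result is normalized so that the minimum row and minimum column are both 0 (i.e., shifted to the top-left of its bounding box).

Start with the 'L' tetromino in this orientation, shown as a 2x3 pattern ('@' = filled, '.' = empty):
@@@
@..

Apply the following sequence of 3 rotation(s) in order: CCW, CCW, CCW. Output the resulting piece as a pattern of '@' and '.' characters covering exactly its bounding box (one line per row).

Start:
@@@
@..
After rotation 1 (CCW):
@.
@.
@@
After rotation 2 (CCW):
..@
@@@
After rotation 3 (CCW):
@@
.@
.@

Answer: @@
.@
.@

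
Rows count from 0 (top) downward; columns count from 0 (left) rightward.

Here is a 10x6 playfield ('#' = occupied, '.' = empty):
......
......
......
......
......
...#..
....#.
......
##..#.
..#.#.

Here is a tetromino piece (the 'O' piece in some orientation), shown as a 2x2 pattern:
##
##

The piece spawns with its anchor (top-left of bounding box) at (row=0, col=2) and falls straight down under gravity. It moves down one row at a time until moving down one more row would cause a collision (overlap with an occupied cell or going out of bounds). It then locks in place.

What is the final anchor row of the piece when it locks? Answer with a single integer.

Spawn at (row=0, col=2). Try each row:
  row 0: fits
  row 1: fits
  row 2: fits
  row 3: fits
  row 4: blocked -> lock at row 3

Answer: 3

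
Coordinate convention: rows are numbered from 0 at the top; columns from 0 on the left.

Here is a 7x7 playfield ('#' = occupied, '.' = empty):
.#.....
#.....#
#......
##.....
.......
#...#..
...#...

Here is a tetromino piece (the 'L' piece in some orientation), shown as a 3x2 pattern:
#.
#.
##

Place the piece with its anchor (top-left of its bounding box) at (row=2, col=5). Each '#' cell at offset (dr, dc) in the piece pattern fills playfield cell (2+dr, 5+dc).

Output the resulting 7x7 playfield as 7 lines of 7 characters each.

Fill (2+0,5+0) = (2,5)
Fill (2+1,5+0) = (3,5)
Fill (2+2,5+0) = (4,5)
Fill (2+2,5+1) = (4,6)

Answer: .#.....
#.....#
#....#.
##...#.
.....##
#...#..
...#...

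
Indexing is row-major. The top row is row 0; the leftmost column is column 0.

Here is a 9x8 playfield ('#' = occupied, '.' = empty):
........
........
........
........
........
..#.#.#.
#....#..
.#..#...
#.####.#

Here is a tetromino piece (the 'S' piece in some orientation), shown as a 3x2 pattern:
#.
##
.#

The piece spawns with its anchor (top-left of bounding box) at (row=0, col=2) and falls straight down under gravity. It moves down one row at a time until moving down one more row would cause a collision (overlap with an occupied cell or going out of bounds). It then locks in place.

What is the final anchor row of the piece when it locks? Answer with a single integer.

Spawn at (row=0, col=2). Try each row:
  row 0: fits
  row 1: fits
  row 2: fits
  row 3: fits
  row 4: blocked -> lock at row 3

Answer: 3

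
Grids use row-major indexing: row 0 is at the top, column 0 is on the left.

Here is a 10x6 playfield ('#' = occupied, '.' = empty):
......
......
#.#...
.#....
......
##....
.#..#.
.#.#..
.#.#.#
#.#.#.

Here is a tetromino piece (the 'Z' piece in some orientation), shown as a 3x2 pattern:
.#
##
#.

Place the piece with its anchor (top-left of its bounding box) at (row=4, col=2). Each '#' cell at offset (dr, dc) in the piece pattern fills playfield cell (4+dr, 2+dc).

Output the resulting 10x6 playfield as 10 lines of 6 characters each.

Answer: ......
......
#.#...
.#....
...#..
####..
.##.#.
.#.#..
.#.#.#
#.#.#.

Derivation:
Fill (4+0,2+1) = (4,3)
Fill (4+1,2+0) = (5,2)
Fill (4+1,2+1) = (5,3)
Fill (4+2,2+0) = (6,2)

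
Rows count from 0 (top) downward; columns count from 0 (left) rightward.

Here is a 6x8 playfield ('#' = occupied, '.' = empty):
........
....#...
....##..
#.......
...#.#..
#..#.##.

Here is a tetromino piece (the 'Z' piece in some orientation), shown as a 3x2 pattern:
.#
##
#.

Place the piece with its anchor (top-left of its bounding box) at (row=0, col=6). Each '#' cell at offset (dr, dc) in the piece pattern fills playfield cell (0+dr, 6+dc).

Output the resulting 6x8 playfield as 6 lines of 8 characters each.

Fill (0+0,6+1) = (0,7)
Fill (0+1,6+0) = (1,6)
Fill (0+1,6+1) = (1,7)
Fill (0+2,6+0) = (2,6)

Answer: .......#
....#.##
....###.
#.......
...#.#..
#..#.##.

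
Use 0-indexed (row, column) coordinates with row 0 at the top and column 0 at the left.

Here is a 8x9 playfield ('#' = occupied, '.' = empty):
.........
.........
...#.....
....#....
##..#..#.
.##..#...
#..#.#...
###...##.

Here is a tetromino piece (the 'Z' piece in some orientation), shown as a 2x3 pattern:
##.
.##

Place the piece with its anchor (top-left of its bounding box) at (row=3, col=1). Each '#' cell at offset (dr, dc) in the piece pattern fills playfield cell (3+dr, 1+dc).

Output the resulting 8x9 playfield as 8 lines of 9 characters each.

Fill (3+0,1+0) = (3,1)
Fill (3+0,1+1) = (3,2)
Fill (3+1,1+1) = (4,2)
Fill (3+1,1+2) = (4,3)

Answer: .........
.........
...#.....
.##.#....
#####..#.
.##..#...
#..#.#...
###...##.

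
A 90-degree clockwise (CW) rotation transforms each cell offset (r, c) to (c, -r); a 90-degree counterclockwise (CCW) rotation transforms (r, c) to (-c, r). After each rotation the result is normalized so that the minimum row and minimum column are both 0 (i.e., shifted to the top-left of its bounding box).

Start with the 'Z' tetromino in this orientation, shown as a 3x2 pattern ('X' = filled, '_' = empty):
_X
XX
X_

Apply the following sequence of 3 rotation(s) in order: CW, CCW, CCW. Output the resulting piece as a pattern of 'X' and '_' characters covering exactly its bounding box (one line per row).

Answer: XX_
_XX

Derivation:
Start:
_X
XX
X_
After rotation 1 (CW):
XX_
_XX
After rotation 2 (CCW):
_X
XX
X_
After rotation 3 (CCW):
XX_
_XX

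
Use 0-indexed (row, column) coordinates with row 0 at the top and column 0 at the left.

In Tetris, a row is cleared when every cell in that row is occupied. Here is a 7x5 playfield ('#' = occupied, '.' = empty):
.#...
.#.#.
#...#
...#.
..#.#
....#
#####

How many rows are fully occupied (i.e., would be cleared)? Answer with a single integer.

Check each row:
  row 0: 4 empty cells -> not full
  row 1: 3 empty cells -> not full
  row 2: 3 empty cells -> not full
  row 3: 4 empty cells -> not full
  row 4: 3 empty cells -> not full
  row 5: 4 empty cells -> not full
  row 6: 0 empty cells -> FULL (clear)
Total rows cleared: 1

Answer: 1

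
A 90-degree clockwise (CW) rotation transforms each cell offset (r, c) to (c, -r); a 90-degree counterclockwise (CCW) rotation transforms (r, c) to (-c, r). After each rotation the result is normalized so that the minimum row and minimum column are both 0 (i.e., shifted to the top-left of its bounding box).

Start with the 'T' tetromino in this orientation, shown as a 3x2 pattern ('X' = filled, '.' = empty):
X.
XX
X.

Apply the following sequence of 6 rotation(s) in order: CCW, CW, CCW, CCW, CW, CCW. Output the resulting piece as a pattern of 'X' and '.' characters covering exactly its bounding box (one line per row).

Answer: .X
XX
.X

Derivation:
Start:
X.
XX
X.
After rotation 1 (CCW):
.X.
XXX
After rotation 2 (CW):
X.
XX
X.
After rotation 3 (CCW):
.X.
XXX
After rotation 4 (CCW):
.X
XX
.X
After rotation 5 (CW):
.X.
XXX
After rotation 6 (CCW):
.X
XX
.X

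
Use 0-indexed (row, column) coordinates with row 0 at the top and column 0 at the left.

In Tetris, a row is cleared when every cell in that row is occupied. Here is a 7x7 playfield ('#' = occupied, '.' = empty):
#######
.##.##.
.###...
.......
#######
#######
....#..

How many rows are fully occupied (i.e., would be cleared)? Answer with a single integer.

Answer: 3

Derivation:
Check each row:
  row 0: 0 empty cells -> FULL (clear)
  row 1: 3 empty cells -> not full
  row 2: 4 empty cells -> not full
  row 3: 7 empty cells -> not full
  row 4: 0 empty cells -> FULL (clear)
  row 5: 0 empty cells -> FULL (clear)
  row 6: 6 empty cells -> not full
Total rows cleared: 3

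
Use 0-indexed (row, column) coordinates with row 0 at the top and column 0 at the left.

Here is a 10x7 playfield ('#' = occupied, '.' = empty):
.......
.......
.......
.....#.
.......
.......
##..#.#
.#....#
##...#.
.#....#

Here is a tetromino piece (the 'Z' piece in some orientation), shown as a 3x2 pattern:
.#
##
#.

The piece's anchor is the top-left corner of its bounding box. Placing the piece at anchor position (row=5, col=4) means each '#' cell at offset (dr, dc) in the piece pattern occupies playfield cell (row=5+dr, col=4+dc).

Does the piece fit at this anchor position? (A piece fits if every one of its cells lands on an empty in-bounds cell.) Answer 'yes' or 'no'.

Answer: no

Derivation:
Check each piece cell at anchor (5, 4):
  offset (0,1) -> (5,5): empty -> OK
  offset (1,0) -> (6,4): occupied ('#') -> FAIL
  offset (1,1) -> (6,5): empty -> OK
  offset (2,0) -> (7,4): empty -> OK
All cells valid: no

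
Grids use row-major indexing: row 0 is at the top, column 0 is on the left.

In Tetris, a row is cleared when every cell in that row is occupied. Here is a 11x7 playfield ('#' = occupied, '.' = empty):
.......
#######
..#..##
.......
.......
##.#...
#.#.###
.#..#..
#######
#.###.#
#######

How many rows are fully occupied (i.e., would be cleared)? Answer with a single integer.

Check each row:
  row 0: 7 empty cells -> not full
  row 1: 0 empty cells -> FULL (clear)
  row 2: 4 empty cells -> not full
  row 3: 7 empty cells -> not full
  row 4: 7 empty cells -> not full
  row 5: 4 empty cells -> not full
  row 6: 2 empty cells -> not full
  row 7: 5 empty cells -> not full
  row 8: 0 empty cells -> FULL (clear)
  row 9: 2 empty cells -> not full
  row 10: 0 empty cells -> FULL (clear)
Total rows cleared: 3

Answer: 3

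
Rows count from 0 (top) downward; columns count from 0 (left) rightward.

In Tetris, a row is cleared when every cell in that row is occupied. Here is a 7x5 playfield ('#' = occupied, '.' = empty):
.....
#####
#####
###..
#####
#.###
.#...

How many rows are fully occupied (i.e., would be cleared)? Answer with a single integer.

Check each row:
  row 0: 5 empty cells -> not full
  row 1: 0 empty cells -> FULL (clear)
  row 2: 0 empty cells -> FULL (clear)
  row 3: 2 empty cells -> not full
  row 4: 0 empty cells -> FULL (clear)
  row 5: 1 empty cell -> not full
  row 6: 4 empty cells -> not full
Total rows cleared: 3

Answer: 3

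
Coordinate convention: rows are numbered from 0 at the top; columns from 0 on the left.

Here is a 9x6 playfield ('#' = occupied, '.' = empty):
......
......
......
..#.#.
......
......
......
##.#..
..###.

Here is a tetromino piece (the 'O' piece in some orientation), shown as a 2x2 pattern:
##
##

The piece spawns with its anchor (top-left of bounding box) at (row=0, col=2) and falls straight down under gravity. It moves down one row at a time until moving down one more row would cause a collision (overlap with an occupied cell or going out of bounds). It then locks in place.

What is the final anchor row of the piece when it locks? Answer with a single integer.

Answer: 1

Derivation:
Spawn at (row=0, col=2). Try each row:
  row 0: fits
  row 1: fits
  row 2: blocked -> lock at row 1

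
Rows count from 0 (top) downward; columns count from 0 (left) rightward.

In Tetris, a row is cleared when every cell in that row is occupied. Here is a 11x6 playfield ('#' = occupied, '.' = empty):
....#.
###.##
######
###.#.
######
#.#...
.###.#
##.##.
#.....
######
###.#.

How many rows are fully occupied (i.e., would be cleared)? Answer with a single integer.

Answer: 3

Derivation:
Check each row:
  row 0: 5 empty cells -> not full
  row 1: 1 empty cell -> not full
  row 2: 0 empty cells -> FULL (clear)
  row 3: 2 empty cells -> not full
  row 4: 0 empty cells -> FULL (clear)
  row 5: 4 empty cells -> not full
  row 6: 2 empty cells -> not full
  row 7: 2 empty cells -> not full
  row 8: 5 empty cells -> not full
  row 9: 0 empty cells -> FULL (clear)
  row 10: 2 empty cells -> not full
Total rows cleared: 3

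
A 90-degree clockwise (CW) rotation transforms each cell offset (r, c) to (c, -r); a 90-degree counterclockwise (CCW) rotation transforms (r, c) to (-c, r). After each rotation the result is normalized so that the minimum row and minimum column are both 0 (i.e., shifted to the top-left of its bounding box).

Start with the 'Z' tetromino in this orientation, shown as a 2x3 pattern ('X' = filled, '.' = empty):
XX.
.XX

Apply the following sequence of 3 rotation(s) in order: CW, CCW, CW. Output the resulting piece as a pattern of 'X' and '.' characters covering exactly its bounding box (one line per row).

Start:
XX.
.XX
After rotation 1 (CW):
.X
XX
X.
After rotation 2 (CCW):
XX.
.XX
After rotation 3 (CW):
.X
XX
X.

Answer: .X
XX
X.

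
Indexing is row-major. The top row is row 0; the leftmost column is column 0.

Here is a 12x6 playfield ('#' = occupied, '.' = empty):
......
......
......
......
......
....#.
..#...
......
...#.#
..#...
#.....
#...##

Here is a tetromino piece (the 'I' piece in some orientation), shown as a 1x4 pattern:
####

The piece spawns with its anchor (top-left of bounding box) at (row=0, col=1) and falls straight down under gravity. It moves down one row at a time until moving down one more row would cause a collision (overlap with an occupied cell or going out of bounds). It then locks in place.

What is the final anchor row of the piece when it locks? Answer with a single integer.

Spawn at (row=0, col=1). Try each row:
  row 0: fits
  row 1: fits
  row 2: fits
  row 3: fits
  row 4: fits
  row 5: blocked -> lock at row 4

Answer: 4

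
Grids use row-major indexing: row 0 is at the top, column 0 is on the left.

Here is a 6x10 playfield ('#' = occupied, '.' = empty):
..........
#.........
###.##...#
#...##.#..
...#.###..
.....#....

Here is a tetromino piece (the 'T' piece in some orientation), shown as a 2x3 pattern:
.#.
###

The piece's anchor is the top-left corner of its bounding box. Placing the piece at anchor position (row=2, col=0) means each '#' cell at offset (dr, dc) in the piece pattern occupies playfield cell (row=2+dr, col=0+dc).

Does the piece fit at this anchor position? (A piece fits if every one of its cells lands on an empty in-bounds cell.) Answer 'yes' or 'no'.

Answer: no

Derivation:
Check each piece cell at anchor (2, 0):
  offset (0,1) -> (2,1): occupied ('#') -> FAIL
  offset (1,0) -> (3,0): occupied ('#') -> FAIL
  offset (1,1) -> (3,1): empty -> OK
  offset (1,2) -> (3,2): empty -> OK
All cells valid: no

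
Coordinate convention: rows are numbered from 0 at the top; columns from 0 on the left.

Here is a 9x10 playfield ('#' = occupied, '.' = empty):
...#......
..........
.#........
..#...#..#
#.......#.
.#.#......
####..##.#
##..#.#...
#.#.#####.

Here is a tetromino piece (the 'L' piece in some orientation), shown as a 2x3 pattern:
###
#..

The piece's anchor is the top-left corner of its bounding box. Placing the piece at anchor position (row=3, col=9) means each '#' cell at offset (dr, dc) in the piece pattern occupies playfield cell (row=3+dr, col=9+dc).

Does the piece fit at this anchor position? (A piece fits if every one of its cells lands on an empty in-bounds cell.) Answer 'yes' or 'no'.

Check each piece cell at anchor (3, 9):
  offset (0,0) -> (3,9): occupied ('#') -> FAIL
  offset (0,1) -> (3,10): out of bounds -> FAIL
  offset (0,2) -> (3,11): out of bounds -> FAIL
  offset (1,0) -> (4,9): empty -> OK
All cells valid: no

Answer: no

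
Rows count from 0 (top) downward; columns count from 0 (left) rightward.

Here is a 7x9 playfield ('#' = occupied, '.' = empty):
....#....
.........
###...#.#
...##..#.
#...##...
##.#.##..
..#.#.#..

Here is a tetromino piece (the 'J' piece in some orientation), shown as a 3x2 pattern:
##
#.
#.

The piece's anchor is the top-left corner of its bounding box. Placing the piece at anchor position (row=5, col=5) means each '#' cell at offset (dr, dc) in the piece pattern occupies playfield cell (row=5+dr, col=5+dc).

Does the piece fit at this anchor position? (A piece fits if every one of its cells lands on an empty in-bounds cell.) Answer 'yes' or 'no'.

Check each piece cell at anchor (5, 5):
  offset (0,0) -> (5,5): occupied ('#') -> FAIL
  offset (0,1) -> (5,6): occupied ('#') -> FAIL
  offset (1,0) -> (6,5): empty -> OK
  offset (2,0) -> (7,5): out of bounds -> FAIL
All cells valid: no

Answer: no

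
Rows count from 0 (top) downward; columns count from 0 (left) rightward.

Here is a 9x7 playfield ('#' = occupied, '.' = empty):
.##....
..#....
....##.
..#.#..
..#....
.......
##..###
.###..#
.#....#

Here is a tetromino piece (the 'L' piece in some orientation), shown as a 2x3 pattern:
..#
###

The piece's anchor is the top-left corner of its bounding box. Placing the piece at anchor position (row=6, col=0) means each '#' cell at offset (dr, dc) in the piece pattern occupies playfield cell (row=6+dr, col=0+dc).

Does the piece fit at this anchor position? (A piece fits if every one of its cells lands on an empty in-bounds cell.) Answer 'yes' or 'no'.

Answer: no

Derivation:
Check each piece cell at anchor (6, 0):
  offset (0,2) -> (6,2): empty -> OK
  offset (1,0) -> (7,0): empty -> OK
  offset (1,1) -> (7,1): occupied ('#') -> FAIL
  offset (1,2) -> (7,2): occupied ('#') -> FAIL
All cells valid: no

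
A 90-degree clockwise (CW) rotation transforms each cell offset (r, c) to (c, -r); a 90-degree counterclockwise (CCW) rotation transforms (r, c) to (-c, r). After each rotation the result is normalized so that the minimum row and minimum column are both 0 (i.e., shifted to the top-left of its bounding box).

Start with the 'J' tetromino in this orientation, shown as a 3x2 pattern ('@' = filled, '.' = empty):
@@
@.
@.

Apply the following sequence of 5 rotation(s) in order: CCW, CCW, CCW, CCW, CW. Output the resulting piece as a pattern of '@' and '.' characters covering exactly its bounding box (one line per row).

Start:
@@
@.
@.
After rotation 1 (CCW):
@..
@@@
After rotation 2 (CCW):
.@
.@
@@
After rotation 3 (CCW):
@@@
..@
After rotation 4 (CCW):
@@
@.
@.
After rotation 5 (CW):
@@@
..@

Answer: @@@
..@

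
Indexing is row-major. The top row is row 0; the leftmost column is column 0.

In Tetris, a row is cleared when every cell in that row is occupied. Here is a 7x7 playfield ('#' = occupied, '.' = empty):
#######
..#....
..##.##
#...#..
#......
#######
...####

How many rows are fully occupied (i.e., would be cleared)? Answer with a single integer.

Answer: 2

Derivation:
Check each row:
  row 0: 0 empty cells -> FULL (clear)
  row 1: 6 empty cells -> not full
  row 2: 3 empty cells -> not full
  row 3: 5 empty cells -> not full
  row 4: 6 empty cells -> not full
  row 5: 0 empty cells -> FULL (clear)
  row 6: 3 empty cells -> not full
Total rows cleared: 2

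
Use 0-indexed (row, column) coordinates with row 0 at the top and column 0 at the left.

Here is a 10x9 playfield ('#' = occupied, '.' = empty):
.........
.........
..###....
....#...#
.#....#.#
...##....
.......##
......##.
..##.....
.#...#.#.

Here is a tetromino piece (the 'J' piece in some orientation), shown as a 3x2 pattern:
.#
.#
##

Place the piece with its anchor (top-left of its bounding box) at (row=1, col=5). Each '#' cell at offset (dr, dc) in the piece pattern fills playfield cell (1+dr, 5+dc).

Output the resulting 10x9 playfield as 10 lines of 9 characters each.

Answer: .........
......#..
..###.#..
....###.#
.#....#.#
...##....
.......##
......##.
..##.....
.#...#.#.

Derivation:
Fill (1+0,5+1) = (1,6)
Fill (1+1,5+1) = (2,6)
Fill (1+2,5+0) = (3,5)
Fill (1+2,5+1) = (3,6)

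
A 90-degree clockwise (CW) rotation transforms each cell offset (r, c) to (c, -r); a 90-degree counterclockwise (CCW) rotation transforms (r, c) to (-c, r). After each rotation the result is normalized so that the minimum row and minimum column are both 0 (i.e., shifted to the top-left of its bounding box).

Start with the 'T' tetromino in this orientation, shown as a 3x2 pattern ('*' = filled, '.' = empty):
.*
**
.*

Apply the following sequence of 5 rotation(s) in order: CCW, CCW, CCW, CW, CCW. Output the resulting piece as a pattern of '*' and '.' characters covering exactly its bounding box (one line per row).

Start:
.*
**
.*
After rotation 1 (CCW):
***
.*.
After rotation 2 (CCW):
*.
**
*.
After rotation 3 (CCW):
.*.
***
After rotation 4 (CW):
*.
**
*.
After rotation 5 (CCW):
.*.
***

Answer: .*.
***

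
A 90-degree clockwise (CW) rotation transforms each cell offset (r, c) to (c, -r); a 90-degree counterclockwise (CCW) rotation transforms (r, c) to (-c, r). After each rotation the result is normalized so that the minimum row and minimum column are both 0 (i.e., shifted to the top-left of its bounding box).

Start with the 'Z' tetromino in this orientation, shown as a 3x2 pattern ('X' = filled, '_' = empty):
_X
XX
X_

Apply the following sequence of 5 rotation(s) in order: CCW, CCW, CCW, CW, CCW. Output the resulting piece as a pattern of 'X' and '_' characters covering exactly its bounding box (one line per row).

Start:
_X
XX
X_
After rotation 1 (CCW):
XX_
_XX
After rotation 2 (CCW):
_X
XX
X_
After rotation 3 (CCW):
XX_
_XX
After rotation 4 (CW):
_X
XX
X_
After rotation 5 (CCW):
XX_
_XX

Answer: XX_
_XX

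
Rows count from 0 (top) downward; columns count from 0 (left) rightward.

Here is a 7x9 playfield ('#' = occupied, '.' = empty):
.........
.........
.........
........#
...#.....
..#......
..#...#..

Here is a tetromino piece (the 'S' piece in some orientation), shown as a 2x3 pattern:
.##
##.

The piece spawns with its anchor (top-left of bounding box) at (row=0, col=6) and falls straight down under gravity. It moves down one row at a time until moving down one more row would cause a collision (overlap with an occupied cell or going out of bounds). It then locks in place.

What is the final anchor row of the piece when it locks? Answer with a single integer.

Answer: 2

Derivation:
Spawn at (row=0, col=6). Try each row:
  row 0: fits
  row 1: fits
  row 2: fits
  row 3: blocked -> lock at row 2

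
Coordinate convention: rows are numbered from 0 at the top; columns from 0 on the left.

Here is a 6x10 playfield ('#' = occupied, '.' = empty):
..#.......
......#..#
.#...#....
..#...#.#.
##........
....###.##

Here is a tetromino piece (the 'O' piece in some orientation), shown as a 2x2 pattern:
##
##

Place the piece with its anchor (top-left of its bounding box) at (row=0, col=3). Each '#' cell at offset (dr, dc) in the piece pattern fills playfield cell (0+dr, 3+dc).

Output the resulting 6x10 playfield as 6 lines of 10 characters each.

Answer: ..###.....
...##.#..#
.#...#....
..#...#.#.
##........
....###.##

Derivation:
Fill (0+0,3+0) = (0,3)
Fill (0+0,3+1) = (0,4)
Fill (0+1,3+0) = (1,3)
Fill (0+1,3+1) = (1,4)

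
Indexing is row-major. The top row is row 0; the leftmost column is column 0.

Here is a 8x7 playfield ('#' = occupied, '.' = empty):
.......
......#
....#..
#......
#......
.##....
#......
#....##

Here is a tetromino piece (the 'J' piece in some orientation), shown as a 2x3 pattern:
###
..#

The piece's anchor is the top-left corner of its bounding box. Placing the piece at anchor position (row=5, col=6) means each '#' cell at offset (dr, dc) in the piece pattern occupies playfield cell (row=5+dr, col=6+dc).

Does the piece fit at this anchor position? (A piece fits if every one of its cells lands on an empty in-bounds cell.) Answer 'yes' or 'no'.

Answer: no

Derivation:
Check each piece cell at anchor (5, 6):
  offset (0,0) -> (5,6): empty -> OK
  offset (0,1) -> (5,7): out of bounds -> FAIL
  offset (0,2) -> (5,8): out of bounds -> FAIL
  offset (1,2) -> (6,8): out of bounds -> FAIL
All cells valid: no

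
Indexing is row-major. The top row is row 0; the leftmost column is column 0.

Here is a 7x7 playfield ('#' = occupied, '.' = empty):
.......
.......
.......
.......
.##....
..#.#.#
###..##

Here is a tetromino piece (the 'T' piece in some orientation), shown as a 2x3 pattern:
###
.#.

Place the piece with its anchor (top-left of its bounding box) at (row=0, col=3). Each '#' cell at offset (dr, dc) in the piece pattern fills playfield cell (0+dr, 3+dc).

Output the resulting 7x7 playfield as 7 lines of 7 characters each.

Answer: ...###.
....#..
.......
.......
.##....
..#.#.#
###..##

Derivation:
Fill (0+0,3+0) = (0,3)
Fill (0+0,3+1) = (0,4)
Fill (0+0,3+2) = (0,5)
Fill (0+1,3+1) = (1,4)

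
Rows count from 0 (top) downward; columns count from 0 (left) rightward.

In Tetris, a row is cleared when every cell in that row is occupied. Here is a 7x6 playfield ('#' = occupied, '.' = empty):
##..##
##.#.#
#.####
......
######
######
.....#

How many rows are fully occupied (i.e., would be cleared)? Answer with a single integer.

Check each row:
  row 0: 2 empty cells -> not full
  row 1: 2 empty cells -> not full
  row 2: 1 empty cell -> not full
  row 3: 6 empty cells -> not full
  row 4: 0 empty cells -> FULL (clear)
  row 5: 0 empty cells -> FULL (clear)
  row 6: 5 empty cells -> not full
Total rows cleared: 2

Answer: 2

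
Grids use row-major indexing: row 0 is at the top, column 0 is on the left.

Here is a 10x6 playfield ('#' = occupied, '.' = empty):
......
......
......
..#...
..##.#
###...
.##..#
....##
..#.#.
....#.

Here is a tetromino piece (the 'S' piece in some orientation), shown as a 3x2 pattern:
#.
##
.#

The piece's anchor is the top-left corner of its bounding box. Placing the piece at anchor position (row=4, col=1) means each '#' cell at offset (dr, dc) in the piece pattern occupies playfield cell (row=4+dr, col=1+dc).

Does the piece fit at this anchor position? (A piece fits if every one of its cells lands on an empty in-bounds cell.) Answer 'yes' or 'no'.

Answer: no

Derivation:
Check each piece cell at anchor (4, 1):
  offset (0,0) -> (4,1): empty -> OK
  offset (1,0) -> (5,1): occupied ('#') -> FAIL
  offset (1,1) -> (5,2): occupied ('#') -> FAIL
  offset (2,1) -> (6,2): occupied ('#') -> FAIL
All cells valid: no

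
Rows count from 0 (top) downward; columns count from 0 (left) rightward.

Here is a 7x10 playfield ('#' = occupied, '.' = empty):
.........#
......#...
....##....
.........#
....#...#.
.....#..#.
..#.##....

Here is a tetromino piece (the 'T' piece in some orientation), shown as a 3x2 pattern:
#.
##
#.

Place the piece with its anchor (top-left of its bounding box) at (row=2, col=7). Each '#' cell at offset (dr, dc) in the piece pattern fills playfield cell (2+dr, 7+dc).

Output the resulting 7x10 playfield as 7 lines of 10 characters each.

Answer: .........#
......#...
....##.#..
.......###
....#..##.
.....#..#.
..#.##....

Derivation:
Fill (2+0,7+0) = (2,7)
Fill (2+1,7+0) = (3,7)
Fill (2+1,7+1) = (3,8)
Fill (2+2,7+0) = (4,7)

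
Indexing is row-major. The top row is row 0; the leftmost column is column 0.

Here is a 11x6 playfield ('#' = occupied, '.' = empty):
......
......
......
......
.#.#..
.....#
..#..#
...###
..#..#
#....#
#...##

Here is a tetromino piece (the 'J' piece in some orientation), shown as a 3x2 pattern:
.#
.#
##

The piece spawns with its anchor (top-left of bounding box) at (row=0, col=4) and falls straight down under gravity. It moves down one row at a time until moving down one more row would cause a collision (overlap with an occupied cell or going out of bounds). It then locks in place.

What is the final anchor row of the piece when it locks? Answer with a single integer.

Answer: 2

Derivation:
Spawn at (row=0, col=4). Try each row:
  row 0: fits
  row 1: fits
  row 2: fits
  row 3: blocked -> lock at row 2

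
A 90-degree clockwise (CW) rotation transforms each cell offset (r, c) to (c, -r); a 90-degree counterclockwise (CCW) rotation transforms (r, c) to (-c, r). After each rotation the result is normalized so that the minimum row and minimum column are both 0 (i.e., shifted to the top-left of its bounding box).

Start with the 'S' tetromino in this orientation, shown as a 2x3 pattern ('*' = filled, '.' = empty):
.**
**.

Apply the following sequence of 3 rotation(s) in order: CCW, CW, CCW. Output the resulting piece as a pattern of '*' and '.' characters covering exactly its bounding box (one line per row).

Start:
.**
**.
After rotation 1 (CCW):
*.
**
.*
After rotation 2 (CW):
.**
**.
After rotation 3 (CCW):
*.
**
.*

Answer: *.
**
.*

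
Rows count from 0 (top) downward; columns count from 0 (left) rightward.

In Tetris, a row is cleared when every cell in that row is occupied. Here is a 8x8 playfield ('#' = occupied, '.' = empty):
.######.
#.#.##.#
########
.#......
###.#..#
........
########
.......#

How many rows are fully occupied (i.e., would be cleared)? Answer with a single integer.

Answer: 2

Derivation:
Check each row:
  row 0: 2 empty cells -> not full
  row 1: 3 empty cells -> not full
  row 2: 0 empty cells -> FULL (clear)
  row 3: 7 empty cells -> not full
  row 4: 3 empty cells -> not full
  row 5: 8 empty cells -> not full
  row 6: 0 empty cells -> FULL (clear)
  row 7: 7 empty cells -> not full
Total rows cleared: 2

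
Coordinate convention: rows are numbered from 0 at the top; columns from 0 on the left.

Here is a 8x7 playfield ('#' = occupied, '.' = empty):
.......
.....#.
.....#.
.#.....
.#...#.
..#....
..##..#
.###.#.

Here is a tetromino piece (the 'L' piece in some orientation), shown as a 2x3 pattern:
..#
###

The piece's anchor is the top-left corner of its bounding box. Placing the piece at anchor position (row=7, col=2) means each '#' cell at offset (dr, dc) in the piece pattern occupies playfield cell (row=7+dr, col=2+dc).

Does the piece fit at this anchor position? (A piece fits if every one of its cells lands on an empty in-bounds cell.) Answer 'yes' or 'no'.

Check each piece cell at anchor (7, 2):
  offset (0,2) -> (7,4): empty -> OK
  offset (1,0) -> (8,2): out of bounds -> FAIL
  offset (1,1) -> (8,3): out of bounds -> FAIL
  offset (1,2) -> (8,4): out of bounds -> FAIL
All cells valid: no

Answer: no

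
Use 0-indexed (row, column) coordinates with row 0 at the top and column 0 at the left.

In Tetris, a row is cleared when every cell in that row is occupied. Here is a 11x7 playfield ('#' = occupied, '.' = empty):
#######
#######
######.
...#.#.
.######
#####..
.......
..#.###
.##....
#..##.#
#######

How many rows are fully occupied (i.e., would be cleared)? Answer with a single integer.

Check each row:
  row 0: 0 empty cells -> FULL (clear)
  row 1: 0 empty cells -> FULL (clear)
  row 2: 1 empty cell -> not full
  row 3: 5 empty cells -> not full
  row 4: 1 empty cell -> not full
  row 5: 2 empty cells -> not full
  row 6: 7 empty cells -> not full
  row 7: 3 empty cells -> not full
  row 8: 5 empty cells -> not full
  row 9: 3 empty cells -> not full
  row 10: 0 empty cells -> FULL (clear)
Total rows cleared: 3

Answer: 3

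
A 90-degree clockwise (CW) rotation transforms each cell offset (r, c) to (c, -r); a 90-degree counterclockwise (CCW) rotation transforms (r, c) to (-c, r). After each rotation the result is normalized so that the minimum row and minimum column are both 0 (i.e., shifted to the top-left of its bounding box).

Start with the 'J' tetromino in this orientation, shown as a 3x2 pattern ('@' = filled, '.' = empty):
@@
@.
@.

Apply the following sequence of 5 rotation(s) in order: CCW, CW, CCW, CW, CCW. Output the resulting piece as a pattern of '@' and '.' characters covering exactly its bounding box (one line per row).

Start:
@@
@.
@.
After rotation 1 (CCW):
@..
@@@
After rotation 2 (CW):
@@
@.
@.
After rotation 3 (CCW):
@..
@@@
After rotation 4 (CW):
@@
@.
@.
After rotation 5 (CCW):
@..
@@@

Answer: @..
@@@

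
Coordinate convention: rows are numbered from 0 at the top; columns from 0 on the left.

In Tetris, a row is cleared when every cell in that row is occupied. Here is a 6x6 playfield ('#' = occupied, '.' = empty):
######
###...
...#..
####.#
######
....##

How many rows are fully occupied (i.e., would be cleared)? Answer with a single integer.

Answer: 2

Derivation:
Check each row:
  row 0: 0 empty cells -> FULL (clear)
  row 1: 3 empty cells -> not full
  row 2: 5 empty cells -> not full
  row 3: 1 empty cell -> not full
  row 4: 0 empty cells -> FULL (clear)
  row 5: 4 empty cells -> not full
Total rows cleared: 2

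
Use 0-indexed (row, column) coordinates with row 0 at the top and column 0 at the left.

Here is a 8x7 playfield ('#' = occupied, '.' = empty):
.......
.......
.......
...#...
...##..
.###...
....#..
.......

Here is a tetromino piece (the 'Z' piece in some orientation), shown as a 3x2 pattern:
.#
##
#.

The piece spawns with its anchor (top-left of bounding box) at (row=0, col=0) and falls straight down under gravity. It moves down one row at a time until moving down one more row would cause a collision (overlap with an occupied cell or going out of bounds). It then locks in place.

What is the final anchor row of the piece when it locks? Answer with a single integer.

Spawn at (row=0, col=0). Try each row:
  row 0: fits
  row 1: fits
  row 2: fits
  row 3: fits
  row 4: blocked -> lock at row 3

Answer: 3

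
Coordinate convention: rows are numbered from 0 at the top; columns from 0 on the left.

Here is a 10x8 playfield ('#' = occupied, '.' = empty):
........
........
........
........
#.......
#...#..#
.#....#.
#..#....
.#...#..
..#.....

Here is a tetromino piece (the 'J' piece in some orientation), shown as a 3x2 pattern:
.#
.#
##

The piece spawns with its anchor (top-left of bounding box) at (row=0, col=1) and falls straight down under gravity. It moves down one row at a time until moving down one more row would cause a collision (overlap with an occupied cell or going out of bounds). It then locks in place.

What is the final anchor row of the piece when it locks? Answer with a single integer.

Answer: 3

Derivation:
Spawn at (row=0, col=1). Try each row:
  row 0: fits
  row 1: fits
  row 2: fits
  row 3: fits
  row 4: blocked -> lock at row 3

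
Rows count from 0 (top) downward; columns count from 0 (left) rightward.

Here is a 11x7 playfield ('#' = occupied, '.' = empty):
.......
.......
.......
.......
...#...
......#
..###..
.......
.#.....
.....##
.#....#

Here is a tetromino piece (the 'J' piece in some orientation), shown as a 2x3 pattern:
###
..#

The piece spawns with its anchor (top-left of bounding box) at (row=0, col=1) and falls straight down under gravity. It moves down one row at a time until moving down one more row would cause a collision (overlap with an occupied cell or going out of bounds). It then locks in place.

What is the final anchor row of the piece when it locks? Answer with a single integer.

Spawn at (row=0, col=1). Try each row:
  row 0: fits
  row 1: fits
  row 2: fits
  row 3: blocked -> lock at row 2

Answer: 2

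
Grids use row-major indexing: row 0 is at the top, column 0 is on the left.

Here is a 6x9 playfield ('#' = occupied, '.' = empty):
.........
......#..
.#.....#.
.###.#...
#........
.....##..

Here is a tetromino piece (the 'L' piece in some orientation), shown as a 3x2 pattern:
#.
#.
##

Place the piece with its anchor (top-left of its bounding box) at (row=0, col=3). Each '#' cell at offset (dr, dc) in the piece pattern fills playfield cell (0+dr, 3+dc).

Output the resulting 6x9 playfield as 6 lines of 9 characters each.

Answer: ...#.....
...#..#..
.#.##..#.
.###.#...
#........
.....##..

Derivation:
Fill (0+0,3+0) = (0,3)
Fill (0+1,3+0) = (1,3)
Fill (0+2,3+0) = (2,3)
Fill (0+2,3+1) = (2,4)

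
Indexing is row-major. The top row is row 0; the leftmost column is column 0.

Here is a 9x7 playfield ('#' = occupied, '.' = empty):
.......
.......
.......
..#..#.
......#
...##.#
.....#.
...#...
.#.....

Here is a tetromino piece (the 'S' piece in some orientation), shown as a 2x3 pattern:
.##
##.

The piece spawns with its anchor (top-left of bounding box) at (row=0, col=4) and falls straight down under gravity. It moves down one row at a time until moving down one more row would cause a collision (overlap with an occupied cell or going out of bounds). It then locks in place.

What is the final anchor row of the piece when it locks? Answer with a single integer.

Answer: 1

Derivation:
Spawn at (row=0, col=4). Try each row:
  row 0: fits
  row 1: fits
  row 2: blocked -> lock at row 1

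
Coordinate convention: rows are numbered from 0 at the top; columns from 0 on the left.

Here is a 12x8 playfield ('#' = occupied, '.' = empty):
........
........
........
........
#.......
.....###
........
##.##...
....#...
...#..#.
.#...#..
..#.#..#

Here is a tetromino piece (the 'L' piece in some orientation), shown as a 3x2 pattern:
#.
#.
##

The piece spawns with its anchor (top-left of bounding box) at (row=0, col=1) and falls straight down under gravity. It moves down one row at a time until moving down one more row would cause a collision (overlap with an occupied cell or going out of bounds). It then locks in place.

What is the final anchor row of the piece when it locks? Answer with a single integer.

Spawn at (row=0, col=1). Try each row:
  row 0: fits
  row 1: fits
  row 2: fits
  row 3: fits
  row 4: fits
  row 5: blocked -> lock at row 4

Answer: 4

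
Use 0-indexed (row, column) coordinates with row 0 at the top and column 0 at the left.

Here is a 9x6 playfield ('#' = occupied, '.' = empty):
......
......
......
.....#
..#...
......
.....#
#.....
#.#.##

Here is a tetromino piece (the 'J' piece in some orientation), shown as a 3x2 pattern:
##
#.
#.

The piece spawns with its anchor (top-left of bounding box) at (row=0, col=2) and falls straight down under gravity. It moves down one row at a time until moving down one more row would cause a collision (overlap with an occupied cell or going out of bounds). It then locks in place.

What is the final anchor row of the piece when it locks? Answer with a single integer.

Spawn at (row=0, col=2). Try each row:
  row 0: fits
  row 1: fits
  row 2: blocked -> lock at row 1

Answer: 1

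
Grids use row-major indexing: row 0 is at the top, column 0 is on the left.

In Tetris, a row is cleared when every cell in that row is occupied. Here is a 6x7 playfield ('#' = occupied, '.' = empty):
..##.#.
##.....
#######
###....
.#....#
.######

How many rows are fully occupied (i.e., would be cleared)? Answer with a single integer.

Answer: 1

Derivation:
Check each row:
  row 0: 4 empty cells -> not full
  row 1: 5 empty cells -> not full
  row 2: 0 empty cells -> FULL (clear)
  row 3: 4 empty cells -> not full
  row 4: 5 empty cells -> not full
  row 5: 1 empty cell -> not full
Total rows cleared: 1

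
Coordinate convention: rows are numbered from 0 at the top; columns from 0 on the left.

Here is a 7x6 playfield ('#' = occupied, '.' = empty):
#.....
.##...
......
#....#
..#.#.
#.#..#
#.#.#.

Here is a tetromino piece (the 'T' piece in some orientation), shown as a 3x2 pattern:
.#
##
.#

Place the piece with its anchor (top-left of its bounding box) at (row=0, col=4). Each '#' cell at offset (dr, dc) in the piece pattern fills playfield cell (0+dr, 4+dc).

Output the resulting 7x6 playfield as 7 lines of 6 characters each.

Answer: #....#
.##.##
.....#
#....#
..#.#.
#.#..#
#.#.#.

Derivation:
Fill (0+0,4+1) = (0,5)
Fill (0+1,4+0) = (1,4)
Fill (0+1,4+1) = (1,5)
Fill (0+2,4+1) = (2,5)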